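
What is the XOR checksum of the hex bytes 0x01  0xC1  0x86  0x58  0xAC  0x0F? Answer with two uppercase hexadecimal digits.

XOR the bytes together:
  start with 0x01
  0x01 ⊕ 0xC1 = 0xC0
  0xC0 ⊕ 0x86 = 0x46
  0x46 ⊕ 0x58 = 0x1E
  0x1E ⊕ 0xAC = 0xB2
  0xB2 ⊕ 0x0F = 0xBD

BD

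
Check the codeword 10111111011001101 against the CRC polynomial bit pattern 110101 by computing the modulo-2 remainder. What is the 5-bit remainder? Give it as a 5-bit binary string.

00000

Modulo-2 division of 10111111011001101 by 110101:
  pos 0: 101111 XOR 110101 = 011010
  pos 1: 110101 XOR 110101 = 000000
  pos 7: 101100 XOR 110101 = 011001
  pos 8: 110011 XOR 110101 = 000110
  pos 11: 110101 XOR 110101 = 000000
Remainder = 00000 (zero — the frame passes the CRC check).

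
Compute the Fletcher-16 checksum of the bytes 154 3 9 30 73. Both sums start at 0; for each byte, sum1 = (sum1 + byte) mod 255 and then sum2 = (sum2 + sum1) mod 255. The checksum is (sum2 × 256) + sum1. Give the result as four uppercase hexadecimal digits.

Running sums (mod 255):
  after byte 0 (154): sum1=154, sum2=154
  after byte 1 (3): sum1=157, sum2=56
  after byte 2 (9): sum1=166, sum2=222
  after byte 3 (30): sum1=196, sum2=163
  after byte 4 (73): sum1=14, sum2=177
Checksum = sum2·256 + sum1 = 177·256 + 14 = 45326 = 0xB10E.

B10E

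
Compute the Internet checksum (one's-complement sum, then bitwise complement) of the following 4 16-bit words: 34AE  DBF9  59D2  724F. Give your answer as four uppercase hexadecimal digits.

2336

One's-complement addition (fold any carry out of bit 15 back into bit 0):
  0x34AE + 0xDBF9 = 0x110A7 → wrap carry → 0x10A8
  0x10A8 + 0x59D2 = 0x06A7A
  0x6A7A + 0x724F = 0x0DCC9
One's-complement sum = 0xDCC9.
Checksum = ~0xDCC9 & 0xFFFF = 0x2336.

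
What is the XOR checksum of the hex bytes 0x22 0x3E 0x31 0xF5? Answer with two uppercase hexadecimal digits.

XOR the bytes together:
  start with 0x22
  0x22 ⊕ 0x3E = 0x1C
  0x1C ⊕ 0x31 = 0x2D
  0x2D ⊕ 0xF5 = 0xD8

D8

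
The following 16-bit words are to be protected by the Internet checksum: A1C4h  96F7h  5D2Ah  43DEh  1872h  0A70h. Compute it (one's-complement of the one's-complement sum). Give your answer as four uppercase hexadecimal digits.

0359

One's-complement addition (fold any carry out of bit 15 back into bit 0):
  0xA1C4 + 0x96F7 = 0x138BB → wrap carry → 0x38BC
  0x38BC + 0x5D2A = 0x095E6
  0x95E6 + 0x43DE = 0x0D9C4
  0xD9C4 + 0x1872 = 0x0F236
  0xF236 + 0x0A70 = 0x0FCA6
One's-complement sum = 0xFCA6.
Checksum = ~0xFCA6 & 0xFFFF = 0x0359.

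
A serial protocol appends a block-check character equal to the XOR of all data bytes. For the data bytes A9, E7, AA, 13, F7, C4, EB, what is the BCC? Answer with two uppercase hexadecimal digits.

2F

XOR the bytes together:
  start with 0xA9
  0xA9 ⊕ 0xE7 = 0x4E
  0x4E ⊕ 0xAA = 0xE4
  0xE4 ⊕ 0x13 = 0xF7
  0xF7 ⊕ 0xF7 = 0x00
  0x00 ⊕ 0xC4 = 0xC4
  0xC4 ⊕ 0xEB = 0x2F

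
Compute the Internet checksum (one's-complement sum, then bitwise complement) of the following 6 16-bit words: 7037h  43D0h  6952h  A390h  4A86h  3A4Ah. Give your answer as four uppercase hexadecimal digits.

One's-complement addition (fold any carry out of bit 15 back into bit 0):
  0x7037 + 0x43D0 = 0x0B407
  0xB407 + 0x6952 = 0x11D59 → wrap carry → 0x1D5A
  0x1D5A + 0xA390 = 0x0C0EA
  0xC0EA + 0x4A86 = 0x10B70 → wrap carry → 0x0B71
  0x0B71 + 0x3A4A = 0x045BB
One's-complement sum = 0x45BB.
Checksum = ~0x45BB & 0xFFFF = 0xBA44.

BA44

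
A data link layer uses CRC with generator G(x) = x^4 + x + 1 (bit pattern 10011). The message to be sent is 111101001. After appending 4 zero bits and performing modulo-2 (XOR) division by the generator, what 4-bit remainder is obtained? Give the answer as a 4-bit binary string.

Append 4 zeros: 1111010010000. Divide by 10011 (XOR where the leading bit is 1):
  pos 0: 11110 XOR 10011 = 01101
  pos 1: 11011 XOR 10011 = 01000
  pos 2: 10000 XOR 10011 = 00011
  pos 5: 11010 XOR 10011 = 01001
  pos 6: 10010 XOR 10011 = 00001
Remainder (last 4 bits) = 0100. This is the CRC / FCS.

0100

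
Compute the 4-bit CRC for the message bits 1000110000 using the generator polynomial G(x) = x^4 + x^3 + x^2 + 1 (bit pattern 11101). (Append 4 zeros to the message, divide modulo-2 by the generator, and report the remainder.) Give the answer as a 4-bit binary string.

1000

Append 4 zeros: 10001100000000. Divide by 11101 (XOR where the leading bit is 1):
  pos 0: 10001 XOR 11101 = 01100
  pos 1: 11001 XOR 11101 = 00100
  pos 3: 10000 XOR 11101 = 01101
  pos 4: 11010 XOR 11101 = 00111
  pos 6: 11100 XOR 11101 = 00001
Remainder (last 4 bits) = 1000. This is the CRC / FCS.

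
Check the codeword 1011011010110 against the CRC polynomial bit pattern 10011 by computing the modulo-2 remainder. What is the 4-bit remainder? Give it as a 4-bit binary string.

0000

Modulo-2 division of 1011011010110 by 10011:
  pos 0: 10110 XOR 10011 = 00101
  pos 2: 10111 XOR 10011 = 00100
  pos 4: 10001 XOR 10011 = 00010
  pos 7: 10011 XOR 10011 = 00000
Remainder = 0000 (zero — the frame passes the CRC check).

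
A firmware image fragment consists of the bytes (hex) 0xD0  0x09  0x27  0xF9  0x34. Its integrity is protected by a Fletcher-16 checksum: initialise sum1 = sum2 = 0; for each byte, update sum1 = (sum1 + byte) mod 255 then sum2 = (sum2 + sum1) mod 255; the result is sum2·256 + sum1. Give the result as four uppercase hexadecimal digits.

D52F

Running sums (mod 255):
  after byte 0 (0xD0): sum1=208, sum2=208
  after byte 1 (0x09): sum1=217, sum2=170
  after byte 2 (0x27): sum1=1, sum2=171
  after byte 3 (0xF9): sum1=250, sum2=166
  after byte 4 (0x34): sum1=47, sum2=213
Checksum = sum2·256 + sum1 = 213·256 + 47 = 54575 = 0xD52F.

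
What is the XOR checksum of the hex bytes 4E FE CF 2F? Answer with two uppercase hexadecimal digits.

XOR the bytes together:
  start with 0x4E
  0x4E ⊕ 0xFE = 0xB0
  0xB0 ⊕ 0xCF = 0x7F
  0x7F ⊕ 0x2F = 0x50

50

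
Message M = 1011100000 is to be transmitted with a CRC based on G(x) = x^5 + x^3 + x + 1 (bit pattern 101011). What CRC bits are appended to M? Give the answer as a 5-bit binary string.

10001

Append 5 zeros: 101110000000000. Divide by 101011 (XOR where the leading bit is 1):
  pos 0: 101110 XOR 101011 = 000101
  pos 3: 101000 XOR 101011 = 000011
  pos 7: 110000 XOR 101011 = 011011
  pos 8: 110110 XOR 101011 = 011101
  pos 9: 111010 XOR 101011 = 010001
Remainder (last 5 bits) = 10001. This is the CRC / FCS.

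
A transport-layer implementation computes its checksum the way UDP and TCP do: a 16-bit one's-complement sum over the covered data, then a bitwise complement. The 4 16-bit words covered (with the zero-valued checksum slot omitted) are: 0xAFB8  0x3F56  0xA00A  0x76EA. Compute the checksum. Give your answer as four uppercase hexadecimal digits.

F9FB

One's-complement addition (fold any carry out of bit 15 back into bit 0):
  0xAFB8 + 0x3F56 = 0x0EF0E
  0xEF0E + 0xA00A = 0x18F18 → wrap carry → 0x8F19
  0x8F19 + 0x76EA = 0x10603 → wrap carry → 0x0604
One's-complement sum = 0x0604.
Checksum = ~0x0604 & 0xFFFF = 0xF9FB.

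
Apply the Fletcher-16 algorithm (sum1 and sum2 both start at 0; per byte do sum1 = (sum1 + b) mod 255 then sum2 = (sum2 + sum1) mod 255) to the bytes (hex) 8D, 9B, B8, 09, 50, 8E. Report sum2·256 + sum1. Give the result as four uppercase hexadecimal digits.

88C9

Running sums (mod 255):
  after byte 0 (8D): sum1=141, sum2=141
  after byte 1 (9B): sum1=41, sum2=182
  after byte 2 (B8): sum1=225, sum2=152
  after byte 3 (09): sum1=234, sum2=131
  after byte 4 (50): sum1=59, sum2=190
  after byte 5 (8E): sum1=201, sum2=136
Checksum = sum2·256 + sum1 = 136·256 + 201 = 35017 = 0x88C9.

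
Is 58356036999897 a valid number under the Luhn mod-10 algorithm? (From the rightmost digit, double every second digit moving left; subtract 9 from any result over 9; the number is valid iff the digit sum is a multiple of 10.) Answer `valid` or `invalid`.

invalid

From the right, keep odd positions and double even positions (subtract 9 from any doubled value over 9):
  doubled (positions 2,4,...): 9 9 9 6 3 6 1 → sum 43
  kept (positions 1,3,...): 7 8 9 6 0 5 8 → sum 43
Total = 86.
86 mod 10 = 6, so the number is invalid.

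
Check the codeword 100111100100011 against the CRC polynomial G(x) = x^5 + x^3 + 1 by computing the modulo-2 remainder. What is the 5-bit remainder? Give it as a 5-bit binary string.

Modulo-2 division of 100111100100011 by 101001:
  pos 0: 100111 XOR 101001 = 001110
  pos 2: 111010 XOR 101001 = 010011
  pos 3: 100110 XOR 101001 = 001111
  pos 5: 111110 XOR 101001 = 010111
  pos 6: 101110 XOR 101001 = 000111
  pos 9: 111011 XOR 101001 = 010010
Remainder = 10010 (nonzero — an error is detected).

10010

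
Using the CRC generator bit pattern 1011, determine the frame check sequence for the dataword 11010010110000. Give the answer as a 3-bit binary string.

Append 3 zeros: 11010010110000000. Divide by 1011 (XOR where the leading bit is 1):
  pos 0: 1101 XOR 1011 = 0110
  pos 1: 1100 XOR 1011 = 0111
  pos 2: 1110 XOR 1011 = 0101
  pos 3: 1011 XOR 1011 = 0000
  pos 8: 1100 XOR 1011 = 0111
  pos 9: 1110 XOR 1011 = 0101
  pos 10: 1010 XOR 1011 = 0001
  pos 13: 1000 XOR 1011 = 0011
Remainder (last 3 bits) = 011. This is the CRC / FCS.

011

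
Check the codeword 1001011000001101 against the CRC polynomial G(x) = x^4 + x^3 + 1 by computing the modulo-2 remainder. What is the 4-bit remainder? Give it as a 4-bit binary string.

0000

Modulo-2 division of 1001011000001101 by 11001:
  pos 0: 10010 XOR 11001 = 01011
  pos 1: 10111 XOR 11001 = 01110
  pos 2: 11101 XOR 11001 = 00100
  pos 4: 10000 XOR 11001 = 01001
  pos 5: 10010 XOR 11001 = 01011
  pos 6: 10110 XOR 11001 = 01111
  pos 7: 11110 XOR 11001 = 00111
  pos 9: 11111 XOR 11001 = 00110
  pos 11: 11001 XOR 11001 = 00000
Remainder = 0000 (zero — the frame passes the CRC check).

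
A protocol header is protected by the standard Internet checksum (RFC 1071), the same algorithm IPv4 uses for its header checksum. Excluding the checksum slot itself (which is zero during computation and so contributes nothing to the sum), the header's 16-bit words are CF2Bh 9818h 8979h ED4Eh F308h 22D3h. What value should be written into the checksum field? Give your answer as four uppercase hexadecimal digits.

0C17

One's-complement addition (fold any carry out of bit 15 back into bit 0):
  0xCF2B + 0x9818 = 0x16743 → wrap carry → 0x6744
  0x6744 + 0x8979 = 0x0F0BD
  0xF0BD + 0xED4E = 0x1DE0B → wrap carry → 0xDE0C
  0xDE0C + 0xF308 = 0x1D114 → wrap carry → 0xD115
  0xD115 + 0x22D3 = 0x0F3E8
One's-complement sum = 0xF3E8.
Checksum = ~0xF3E8 & 0xFFFF = 0x0C17.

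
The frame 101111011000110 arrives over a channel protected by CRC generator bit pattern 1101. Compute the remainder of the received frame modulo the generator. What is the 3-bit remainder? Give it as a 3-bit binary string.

101

Modulo-2 division of 101111011000110 by 1101:
  pos 0: 1011 XOR 1101 = 0110
  pos 1: 1101 XOR 1101 = 0000
  pos 5: 1011 XOR 1101 = 0110
  pos 6: 1100 XOR 1101 = 0001
  pos 9: 1001 XOR 1101 = 0100
  pos 10: 1001 XOR 1101 = 0100
  pos 11: 1000 XOR 1101 = 0101
Remainder = 101 (nonzero — an error is detected).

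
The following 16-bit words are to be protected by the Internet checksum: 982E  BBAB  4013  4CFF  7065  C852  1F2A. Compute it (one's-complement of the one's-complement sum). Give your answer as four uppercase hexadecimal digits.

C730

One's-complement addition (fold any carry out of bit 15 back into bit 0):
  0x982E + 0xBBAB = 0x153D9 → wrap carry → 0x53DA
  0x53DA + 0x4013 = 0x093ED
  0x93ED + 0x4CFF = 0x0E0EC
  0xE0EC + 0x7065 = 0x15151 → wrap carry → 0x5152
  0x5152 + 0xC852 = 0x119A4 → wrap carry → 0x19A5
  0x19A5 + 0x1F2A = 0x038CF
One's-complement sum = 0x38CF.
Checksum = ~0x38CF & 0xFFFF = 0xC730.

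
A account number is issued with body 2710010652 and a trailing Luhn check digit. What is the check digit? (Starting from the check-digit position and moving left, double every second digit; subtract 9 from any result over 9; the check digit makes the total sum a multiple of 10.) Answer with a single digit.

8

Partial digits right→left: 2 5 6 0 1 0 0 1 7 2
Double every second digit counting from the check-digit position (so the 1st, 3rd, 5th, ... of the partial from the right).
  doubled (with −9 where >9): 4 3 2 0 5 → sum 14
  kept as-is: 5 0 0 1 2 → sum 8
Total = 14 + 8 = 22.
Check digit = (10 − (22 mod 10)) mod 10 = 8.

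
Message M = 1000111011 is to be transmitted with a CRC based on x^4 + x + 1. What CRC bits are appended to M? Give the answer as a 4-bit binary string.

1100

Append 4 zeros: 10001110110000. Divide by 10011 (XOR where the leading bit is 1):
  pos 0: 10001 XOR 10011 = 00010
  pos 3: 10110 XOR 10011 = 00101
  pos 5: 10111 XOR 10011 = 00100
  pos 7: 10000 XOR 10011 = 00011
Remainder (last 4 bits) = 1100. This is the CRC / FCS.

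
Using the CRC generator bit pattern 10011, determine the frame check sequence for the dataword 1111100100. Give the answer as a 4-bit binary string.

1101

Append 4 zeros: 11111001000000. Divide by 10011 (XOR where the leading bit is 1):
  pos 0: 11111 XOR 10011 = 01100
  pos 1: 11000 XOR 10011 = 01011
  pos 2: 10110 XOR 10011 = 00101
  pos 4: 10110 XOR 10011 = 00101
  pos 6: 10100 XOR 10011 = 00111
  pos 8: 11100 XOR 10011 = 01111
  pos 9: 11110 XOR 10011 = 01101
Remainder (last 4 bits) = 1101. This is the CRC / FCS.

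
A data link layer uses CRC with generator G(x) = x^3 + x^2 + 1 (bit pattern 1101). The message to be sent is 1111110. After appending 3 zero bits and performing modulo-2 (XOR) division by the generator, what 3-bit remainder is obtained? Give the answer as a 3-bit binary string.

Append 3 zeros: 1111110000. Divide by 1101 (XOR where the leading bit is 1):
  pos 0: 1111 XOR 1101 = 0010
  pos 2: 1011 XOR 1101 = 0110
  pos 3: 1100 XOR 1101 = 0001
  pos 6: 1000 XOR 1101 = 0101
Remainder (last 3 bits) = 101. This is the CRC / FCS.

101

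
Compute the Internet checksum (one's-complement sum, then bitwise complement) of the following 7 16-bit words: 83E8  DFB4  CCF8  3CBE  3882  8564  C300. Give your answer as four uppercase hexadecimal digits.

11C4

One's-complement addition (fold any carry out of bit 15 back into bit 0):
  0x83E8 + 0xDFB4 = 0x1639C → wrap carry → 0x639D
  0x639D + 0xCCF8 = 0x13095 → wrap carry → 0x3096
  0x3096 + 0x3CBE = 0x06D54
  0x6D54 + 0x3882 = 0x0A5D6
  0xA5D6 + 0x8564 = 0x12B3A → wrap carry → 0x2B3B
  0x2B3B + 0xC300 = 0x0EE3B
One's-complement sum = 0xEE3B.
Checksum = ~0xEE3B & 0xFFFF = 0x11C4.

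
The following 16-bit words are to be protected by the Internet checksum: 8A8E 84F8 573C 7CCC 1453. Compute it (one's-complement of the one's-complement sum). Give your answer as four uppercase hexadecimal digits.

081D

One's-complement addition (fold any carry out of bit 15 back into bit 0):
  0x8A8E + 0x84F8 = 0x10F86 → wrap carry → 0x0F87
  0x0F87 + 0x573C = 0x066C3
  0x66C3 + 0x7CCC = 0x0E38F
  0xE38F + 0x1453 = 0x0F7E2
One's-complement sum = 0xF7E2.
Checksum = ~0xF7E2 & 0xFFFF = 0x081D.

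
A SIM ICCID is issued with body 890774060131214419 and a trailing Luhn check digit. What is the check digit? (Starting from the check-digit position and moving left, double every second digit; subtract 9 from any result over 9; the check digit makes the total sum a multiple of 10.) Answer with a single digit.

7

Partial digits right→left: 9 1 4 4 1 2 1 3 1 0 6 0 4 7 7 0 9 8
Double every second digit counting from the check-digit position (so the 1st, 3rd, 5th, ... of the partial from the right).
  doubled (with −9 where >9): 9 8 2 2 2 3 8 5 9 → sum 48
  kept as-is: 1 4 2 3 0 0 7 0 8 → sum 25
Total = 48 + 25 = 73.
Check digit = (10 − (73 mod 10)) mod 10 = 7.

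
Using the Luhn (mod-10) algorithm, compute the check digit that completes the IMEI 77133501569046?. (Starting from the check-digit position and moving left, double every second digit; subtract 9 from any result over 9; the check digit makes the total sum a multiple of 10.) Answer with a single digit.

1

Partial digits right→left: 6 4 0 9 6 5 1 0 5 3 3 1 7 7
Double every second digit counting from the check-digit position (so the 1st, 3rd, 5th, ... of the partial from the right).
  doubled (with −9 where >9): 3 0 3 2 1 6 5 → sum 20
  kept as-is: 4 9 5 0 3 1 7 → sum 29
Total = 20 + 29 = 49.
Check digit = (10 − (49 mod 10)) mod 10 = 1.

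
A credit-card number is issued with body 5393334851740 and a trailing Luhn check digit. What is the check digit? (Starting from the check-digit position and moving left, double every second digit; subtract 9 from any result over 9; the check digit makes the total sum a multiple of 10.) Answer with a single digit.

Partial digits right→left: 0 4 7 1 5 8 4 3 3 3 9 3 5
Double every second digit counting from the check-digit position (so the 1st, 3rd, 5th, ... of the partial from the right).
  doubled (with −9 where >9): 0 5 1 8 6 9 1 → sum 30
  kept as-is: 4 1 8 3 3 3 → sum 22
Total = 30 + 22 = 52.
Check digit = (10 − (52 mod 10)) mod 10 = 8.

8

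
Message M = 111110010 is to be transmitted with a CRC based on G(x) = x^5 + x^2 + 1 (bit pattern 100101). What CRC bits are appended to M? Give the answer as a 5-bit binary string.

10100

Append 5 zeros: 11111001000000. Divide by 100101 (XOR where the leading bit is 1):
  pos 0: 111110 XOR 100101 = 011011
  pos 1: 110110 XOR 100101 = 010011
  pos 2: 100111 XOR 100101 = 000010
  pos 6: 100000 XOR 100101 = 000101
Remainder (last 5 bits) = 10100. This is the CRC / FCS.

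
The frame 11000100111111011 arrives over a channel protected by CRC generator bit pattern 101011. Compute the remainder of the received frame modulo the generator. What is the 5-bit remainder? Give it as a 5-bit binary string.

Modulo-2 division of 11000100111111011 by 101011:
  pos 0: 110001 XOR 101011 = 011010
  pos 1: 110100 XOR 101011 = 011111
  pos 2: 111110 XOR 101011 = 010101
  pos 3: 101011 XOR 101011 = 000000
  pos 9: 111110 XOR 101011 = 010101
  pos 10: 101011 XOR 101011 = 000000
Remainder = 00001 (nonzero — an error is detected).

00001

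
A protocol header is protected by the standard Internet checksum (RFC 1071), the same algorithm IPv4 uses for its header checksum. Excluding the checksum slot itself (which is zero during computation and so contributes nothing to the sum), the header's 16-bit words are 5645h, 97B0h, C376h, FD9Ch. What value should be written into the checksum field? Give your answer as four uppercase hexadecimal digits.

50F6

One's-complement addition (fold any carry out of bit 15 back into bit 0):
  0x5645 + 0x97B0 = 0x0EDF5
  0xEDF5 + 0xC376 = 0x1B16B → wrap carry → 0xB16C
  0xB16C + 0xFD9C = 0x1AF08 → wrap carry → 0xAF09
One's-complement sum = 0xAF09.
Checksum = ~0xAF09 & 0xFFFF = 0x50F6.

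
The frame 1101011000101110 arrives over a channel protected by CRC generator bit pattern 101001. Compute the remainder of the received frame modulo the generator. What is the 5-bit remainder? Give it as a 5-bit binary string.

10010

Modulo-2 division of 1101011000101110 by 101001:
  pos 0: 110101 XOR 101001 = 011100
  pos 1: 111001 XOR 101001 = 010000
  pos 2: 100000 XOR 101001 = 001001
  pos 4: 100100 XOR 101001 = 001101
  pos 6: 110110 XOR 101001 = 011111
  pos 7: 111111 XOR 101001 = 010110
  pos 8: 101101 XOR 101001 = 000100
Remainder = 10010 (nonzero — an error is detected).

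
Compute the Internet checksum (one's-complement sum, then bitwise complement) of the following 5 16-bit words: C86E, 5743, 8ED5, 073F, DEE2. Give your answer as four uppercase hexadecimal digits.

6B56

One's-complement addition (fold any carry out of bit 15 back into bit 0):
  0xC86E + 0x5743 = 0x11FB1 → wrap carry → 0x1FB2
  0x1FB2 + 0x8ED5 = 0x0AE87
  0xAE87 + 0x073F = 0x0B5C6
  0xB5C6 + 0xDEE2 = 0x194A8 → wrap carry → 0x94A9
One's-complement sum = 0x94A9.
Checksum = ~0x94A9 & 0xFFFF = 0x6B56.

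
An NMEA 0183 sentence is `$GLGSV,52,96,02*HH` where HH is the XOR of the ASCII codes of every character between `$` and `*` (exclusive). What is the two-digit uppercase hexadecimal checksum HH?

XOR the ASCII codes of the payload characters:
  'G' = 0x47 → acc = 0x47
  'L' = 0x4C → acc = 0x0B
  'G' = 0x47 → acc = 0x4C
  'S' = 0x53 → acc = 0x1F
  'V' = 0x56 → acc = 0x49
  ',' = 0x2C → acc = 0x65
  '5' = 0x35 → acc = 0x50
  '2' = 0x32 → acc = 0x62
  ',' = 0x2C → acc = 0x4E
  '9' = 0x39 → acc = 0x77
  '6' = 0x36 → acc = 0x41
  ',' = 0x2C → acc = 0x6D
  '0' = 0x30 → acc = 0x5D
  '2' = 0x32 → acc = 0x6F
Checksum = 0x6F.

6F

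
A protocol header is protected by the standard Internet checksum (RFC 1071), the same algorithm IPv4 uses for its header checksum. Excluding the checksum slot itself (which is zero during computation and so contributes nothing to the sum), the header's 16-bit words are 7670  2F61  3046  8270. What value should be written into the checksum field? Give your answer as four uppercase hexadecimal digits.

A777

One's-complement addition (fold any carry out of bit 15 back into bit 0):
  0x7670 + 0x2F61 = 0x0A5D1
  0xA5D1 + 0x3046 = 0x0D617
  0xD617 + 0x8270 = 0x15887 → wrap carry → 0x5888
One's-complement sum = 0x5888.
Checksum = ~0x5888 & 0xFFFF = 0xA777.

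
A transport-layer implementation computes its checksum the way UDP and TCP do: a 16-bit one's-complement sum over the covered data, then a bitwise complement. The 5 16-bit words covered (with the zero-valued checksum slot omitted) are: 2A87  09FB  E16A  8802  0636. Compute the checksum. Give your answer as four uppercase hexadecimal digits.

One's-complement addition (fold any carry out of bit 15 back into bit 0):
  0x2A87 + 0x09FB = 0x03482
  0x3482 + 0xE16A = 0x115EC → wrap carry → 0x15ED
  0x15ED + 0x8802 = 0x09DEF
  0x9DEF + 0x0636 = 0x0A425
One's-complement sum = 0xA425.
Checksum = ~0xA425 & 0xFFFF = 0x5BDA.

5BDA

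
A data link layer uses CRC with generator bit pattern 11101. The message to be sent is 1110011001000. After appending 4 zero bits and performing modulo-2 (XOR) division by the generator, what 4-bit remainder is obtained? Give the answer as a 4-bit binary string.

0011

Append 4 zeros: 11100110010000000. Divide by 11101 (XOR where the leading bit is 1):
  pos 0: 11100 XOR 11101 = 00001
  pos 4: 11100 XOR 11101 = 00001
  pos 8: 11000 XOR 11101 = 00101
  pos 10: 10100 XOR 11101 = 01001
  pos 11: 10010 XOR 11101 = 01111
  pos 12: 11110 XOR 11101 = 00011
Remainder (last 4 bits) = 0011. This is the CRC / FCS.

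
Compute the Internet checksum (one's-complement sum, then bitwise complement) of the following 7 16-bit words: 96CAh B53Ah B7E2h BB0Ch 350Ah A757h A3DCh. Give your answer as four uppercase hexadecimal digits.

C0CC

One's-complement addition (fold any carry out of bit 15 back into bit 0):
  0x96CA + 0xB53A = 0x14C04 → wrap carry → 0x4C05
  0x4C05 + 0xB7E2 = 0x103E7 → wrap carry → 0x03E8
  0x03E8 + 0xBB0C = 0x0BEF4
  0xBEF4 + 0x350A = 0x0F3FE
  0xF3FE + 0xA757 = 0x19B55 → wrap carry → 0x9B56
  0x9B56 + 0xA3DC = 0x13F32 → wrap carry → 0x3F33
One's-complement sum = 0x3F33.
Checksum = ~0x3F33 & 0xFFFF = 0xC0CC.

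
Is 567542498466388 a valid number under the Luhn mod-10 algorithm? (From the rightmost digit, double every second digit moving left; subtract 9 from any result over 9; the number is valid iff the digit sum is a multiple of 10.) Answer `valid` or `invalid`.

valid

From the right, keep odd positions and double even positions (subtract 9 from any doubled value over 9):
  doubled (positions 2,4,...): 7 3 8 9 4 1 3 → sum 35
  kept (positions 1,3,...): 8 3 6 8 4 4 7 5 → sum 45
Total = 80.
80 mod 10 = 0, so the number is valid.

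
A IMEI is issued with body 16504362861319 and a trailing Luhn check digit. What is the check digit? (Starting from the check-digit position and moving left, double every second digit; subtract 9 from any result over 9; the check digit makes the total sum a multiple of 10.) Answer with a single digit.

3

Partial digits right→left: 9 1 3 1 6 8 2 6 3 4 0 5 6 1
Double every second digit counting from the check-digit position (so the 1st, 3rd, 5th, ... of the partial from the right).
  doubled (with −9 where >9): 9 6 3 4 6 0 3 → sum 31
  kept as-is: 1 1 8 6 4 5 1 → sum 26
Total = 31 + 26 = 57.
Check digit = (10 − (57 mod 10)) mod 10 = 3.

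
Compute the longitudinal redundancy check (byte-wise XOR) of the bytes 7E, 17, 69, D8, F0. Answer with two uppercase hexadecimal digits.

28

XOR the bytes together:
  start with 0x7E
  0x7E ⊕ 0x17 = 0x69
  0x69 ⊕ 0x69 = 0x00
  0x00 ⊕ 0xD8 = 0xD8
  0xD8 ⊕ 0xF0 = 0x28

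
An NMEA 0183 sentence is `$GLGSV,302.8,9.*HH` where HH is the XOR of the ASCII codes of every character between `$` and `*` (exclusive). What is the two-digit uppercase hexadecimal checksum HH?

XOR the ASCII codes of the payload characters:
  'G' = 0x47 → acc = 0x47
  'L' = 0x4C → acc = 0x0B
  'G' = 0x47 → acc = 0x4C
  'S' = 0x53 → acc = 0x1F
  'V' = 0x56 → acc = 0x49
  ',' = 0x2C → acc = 0x65
  '3' = 0x33 → acc = 0x56
  '0' = 0x30 → acc = 0x66
  '2' = 0x32 → acc = 0x54
  '.' = 0x2E → acc = 0x7A
  '8' = 0x38 → acc = 0x42
  ',' = 0x2C → acc = 0x6E
  '9' = 0x39 → acc = 0x57
  '.' = 0x2E → acc = 0x79
Checksum = 0x79.

79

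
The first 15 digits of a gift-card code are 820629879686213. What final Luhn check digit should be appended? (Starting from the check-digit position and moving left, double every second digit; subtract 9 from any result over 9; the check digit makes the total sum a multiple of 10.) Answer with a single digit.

9

Partial digits right→left: 3 1 2 6 8 6 9 7 8 9 2 6 0 2 8
Double every second digit counting from the check-digit position (so the 1st, 3rd, 5th, ... of the partial from the right).
  doubled (with −9 where >9): 6 4 7 9 7 4 0 7 → sum 44
  kept as-is: 1 6 6 7 9 6 2 → sum 37
Total = 44 + 37 = 81.
Check digit = (10 − (81 mod 10)) mod 10 = 9.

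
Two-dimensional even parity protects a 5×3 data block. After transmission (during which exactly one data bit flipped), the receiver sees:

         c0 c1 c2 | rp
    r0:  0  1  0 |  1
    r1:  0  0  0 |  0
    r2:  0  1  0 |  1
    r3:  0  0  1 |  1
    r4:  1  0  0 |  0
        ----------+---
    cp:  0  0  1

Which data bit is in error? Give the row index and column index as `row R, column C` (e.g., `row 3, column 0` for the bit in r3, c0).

Recompute each row's even parity and compare to rp:
  r0: data parity 1, sent rp 1 → ok
  r1: data parity 0, sent rp 0 → ok
  r2: data parity 1, sent rp 1 → ok
  r3: data parity 1, sent rp 1 → ok
  r4: data parity 1, sent rp 0 → mismatch
Recompute each column's even parity and compare to cp:
  c0: data parity 1, sent cp 0 → mismatch
  c1: data parity 0, sent cp 0 → ok
  c2: data parity 1, sent cp 1 → ok
Exactly one row (r4) and one column (c0) fail → the flipped bit is at their intersection.

row 4, column 0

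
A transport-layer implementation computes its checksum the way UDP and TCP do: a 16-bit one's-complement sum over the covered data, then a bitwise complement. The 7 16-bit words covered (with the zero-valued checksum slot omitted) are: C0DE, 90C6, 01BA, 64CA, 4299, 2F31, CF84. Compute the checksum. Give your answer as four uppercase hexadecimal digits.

0687

One's-complement addition (fold any carry out of bit 15 back into bit 0):
  0xC0DE + 0x90C6 = 0x151A4 → wrap carry → 0x51A5
  0x51A5 + 0x01BA = 0x0535F
  0x535F + 0x64CA = 0x0B829
  0xB829 + 0x4299 = 0x0FAC2
  0xFAC2 + 0x2F31 = 0x129F3 → wrap carry → 0x29F4
  0x29F4 + 0xCF84 = 0x0F978
One's-complement sum = 0xF978.
Checksum = ~0xF978 & 0xFFFF = 0x0687.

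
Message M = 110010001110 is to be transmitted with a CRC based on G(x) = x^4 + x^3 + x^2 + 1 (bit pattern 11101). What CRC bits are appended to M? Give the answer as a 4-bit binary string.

0110

Append 4 zeros: 1100100011100000. Divide by 11101 (XOR where the leading bit is 1):
  pos 0: 11001 XOR 11101 = 00100
  pos 2: 10000 XOR 11101 = 01101
  pos 3: 11010 XOR 11101 = 00111
  pos 5: 11111 XOR 11101 = 00010
  pos 8: 10100 XOR 11101 = 01001
  pos 9: 10010 XOR 11101 = 01111
  pos 10: 11110 XOR 11101 = 00011
Remainder (last 4 bits) = 0110. This is the CRC / FCS.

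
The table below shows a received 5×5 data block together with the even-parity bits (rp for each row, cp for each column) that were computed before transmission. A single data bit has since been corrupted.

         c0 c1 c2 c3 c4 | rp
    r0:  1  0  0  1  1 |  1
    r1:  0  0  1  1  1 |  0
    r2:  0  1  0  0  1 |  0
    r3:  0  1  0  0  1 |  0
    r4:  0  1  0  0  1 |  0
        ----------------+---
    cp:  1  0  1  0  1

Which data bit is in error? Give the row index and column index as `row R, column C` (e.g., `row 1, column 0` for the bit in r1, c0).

Recompute each row's even parity and compare to rp:
  r0: data parity 1, sent rp 1 → ok
  r1: data parity 1, sent rp 0 → mismatch
  r2: data parity 0, sent rp 0 → ok
  r3: data parity 0, sent rp 0 → ok
  r4: data parity 0, sent rp 0 → ok
Recompute each column's even parity and compare to cp:
  c0: data parity 1, sent cp 1 → ok
  c1: data parity 1, sent cp 0 → mismatch
  c2: data parity 1, sent cp 1 → ok
  c3: data parity 0, sent cp 0 → ok
  c4: data parity 1, sent cp 1 → ok
Exactly one row (r1) and one column (c1) fail → the flipped bit is at their intersection.

row 1, column 1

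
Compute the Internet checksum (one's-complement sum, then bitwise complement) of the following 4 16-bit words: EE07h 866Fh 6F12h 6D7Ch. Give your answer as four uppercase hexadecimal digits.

AEF9

One's-complement addition (fold any carry out of bit 15 back into bit 0):
  0xEE07 + 0x866F = 0x17476 → wrap carry → 0x7477
  0x7477 + 0x6F12 = 0x0E389
  0xE389 + 0x6D7C = 0x15105 → wrap carry → 0x5106
One's-complement sum = 0x5106.
Checksum = ~0x5106 & 0xFFFF = 0xAEF9.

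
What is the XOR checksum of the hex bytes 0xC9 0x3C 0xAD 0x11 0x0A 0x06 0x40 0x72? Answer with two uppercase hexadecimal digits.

XOR the bytes together:
  start with 0xC9
  0xC9 ⊕ 0x3C = 0xF5
  0xF5 ⊕ 0xAD = 0x58
  0x58 ⊕ 0x11 = 0x49
  0x49 ⊕ 0x0A = 0x43
  0x43 ⊕ 0x06 = 0x45
  0x45 ⊕ 0x40 = 0x05
  0x05 ⊕ 0x72 = 0x77

77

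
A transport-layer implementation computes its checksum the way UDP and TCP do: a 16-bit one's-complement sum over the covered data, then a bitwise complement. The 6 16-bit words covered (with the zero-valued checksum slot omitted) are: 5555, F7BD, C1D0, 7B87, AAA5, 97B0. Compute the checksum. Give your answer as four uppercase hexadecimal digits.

One's-complement addition (fold any carry out of bit 15 back into bit 0):
  0x5555 + 0xF7BD = 0x14D12 → wrap carry → 0x4D13
  0x4D13 + 0xC1D0 = 0x10EE3 → wrap carry → 0x0EE4
  0x0EE4 + 0x7B87 = 0x08A6B
  0x8A6B + 0xAAA5 = 0x13510 → wrap carry → 0x3511
  0x3511 + 0x97B0 = 0x0CCC1
One's-complement sum = 0xCCC1.
Checksum = ~0xCCC1 & 0xFFFF = 0x333E.

333E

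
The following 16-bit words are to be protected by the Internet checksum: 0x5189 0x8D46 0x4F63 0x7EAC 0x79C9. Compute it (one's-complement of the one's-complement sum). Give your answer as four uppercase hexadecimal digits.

D956

One's-complement addition (fold any carry out of bit 15 back into bit 0):
  0x5189 + 0x8D46 = 0x0DECF
  0xDECF + 0x4F63 = 0x12E32 → wrap carry → 0x2E33
  0x2E33 + 0x7EAC = 0x0ACDF
  0xACDF + 0x79C9 = 0x126A8 → wrap carry → 0x26A9
One's-complement sum = 0x26A9.
Checksum = ~0x26A9 & 0xFFFF = 0xD956.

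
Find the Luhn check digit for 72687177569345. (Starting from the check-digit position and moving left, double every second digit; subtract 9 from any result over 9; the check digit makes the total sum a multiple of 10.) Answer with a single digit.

Partial digits right→left: 5 4 3 9 6 5 7 7 1 7 8 6 2 7
Double every second digit counting from the check-digit position (so the 1st, 3rd, 5th, ... of the partial from the right).
  doubled (with −9 where >9): 1 6 3 5 2 7 4 → sum 28
  kept as-is: 4 9 5 7 7 6 7 → sum 45
Total = 28 + 45 = 73.
Check digit = (10 − (73 mod 10)) mod 10 = 7.

7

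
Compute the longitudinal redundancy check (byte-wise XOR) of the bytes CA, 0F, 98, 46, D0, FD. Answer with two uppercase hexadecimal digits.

36

XOR the bytes together:
  start with 0xCA
  0xCA ⊕ 0x0F = 0xC5
  0xC5 ⊕ 0x98 = 0x5D
  0x5D ⊕ 0x46 = 0x1B
  0x1B ⊕ 0xD0 = 0xCB
  0xCB ⊕ 0xFD = 0x36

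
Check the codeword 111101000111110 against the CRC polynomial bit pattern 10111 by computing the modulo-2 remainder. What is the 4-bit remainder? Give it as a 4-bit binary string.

0000

Modulo-2 division of 111101000111110 by 10111:
  pos 0: 11110 XOR 10111 = 01001
  pos 1: 10011 XOR 10111 = 00100
  pos 3: 10000 XOR 10111 = 00111
  pos 5: 11101 XOR 10111 = 01010
  pos 6: 10101 XOR 10111 = 00010
  pos 9: 10111 XOR 10111 = 00000
Remainder = 0000 (zero — the frame passes the CRC check).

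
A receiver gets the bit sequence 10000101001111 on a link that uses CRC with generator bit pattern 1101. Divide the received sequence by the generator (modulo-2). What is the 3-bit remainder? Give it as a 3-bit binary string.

Modulo-2 division of 10000101001111 by 1101:
  pos 0: 1000 XOR 1101 = 0101
  pos 1: 1010 XOR 1101 = 0111
  pos 2: 1111 XOR 1101 = 0010
  pos 4: 1001 XOR 1101 = 0100
  pos 5: 1000 XOR 1101 = 0101
  pos 6: 1010 XOR 1101 = 0111
  pos 7: 1111 XOR 1101 = 0010
  pos 9: 1011 XOR 1101 = 0110
  pos 10: 1101 XOR 1101 = 0000
Remainder = 000 (zero — the frame passes the CRC check).

000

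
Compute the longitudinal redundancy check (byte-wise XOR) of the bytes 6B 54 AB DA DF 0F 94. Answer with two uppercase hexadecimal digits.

XOR the bytes together:
  start with 0x6B
  0x6B ⊕ 0x54 = 0x3F
  0x3F ⊕ 0xAB = 0x94
  0x94 ⊕ 0xDA = 0x4E
  0x4E ⊕ 0xDF = 0x91
  0x91 ⊕ 0x0F = 0x9E
  0x9E ⊕ 0x94 = 0x0A

0A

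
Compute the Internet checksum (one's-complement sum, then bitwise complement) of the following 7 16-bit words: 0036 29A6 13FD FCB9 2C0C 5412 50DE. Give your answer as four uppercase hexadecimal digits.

F46F

One's-complement addition (fold any carry out of bit 15 back into bit 0):
  0x0036 + 0x29A6 = 0x029DC
  0x29DC + 0x13FD = 0x03DD9
  0x3DD9 + 0xFCB9 = 0x13A92 → wrap carry → 0x3A93
  0x3A93 + 0x2C0C = 0x0669F
  0x669F + 0x5412 = 0x0BAB1
  0xBAB1 + 0x50DE = 0x10B8F → wrap carry → 0x0B90
One's-complement sum = 0x0B90.
Checksum = ~0x0B90 & 0xFFFF = 0xF46F.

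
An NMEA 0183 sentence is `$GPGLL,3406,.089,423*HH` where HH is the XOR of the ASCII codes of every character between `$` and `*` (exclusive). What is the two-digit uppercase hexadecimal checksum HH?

57

XOR the ASCII codes of the payload characters:
  'G' = 0x47 → acc = 0x47
  'P' = 0x50 → acc = 0x17
  'G' = 0x47 → acc = 0x50
  'L' = 0x4C → acc = 0x1C
  'L' = 0x4C → acc = 0x50
  ',' = 0x2C → acc = 0x7C
  '3' = 0x33 → acc = 0x4F
  '4' = 0x34 → acc = 0x7B
  '0' = 0x30 → acc = 0x4B
  '6' = 0x36 → acc = 0x7D
  ',' = 0x2C → acc = 0x51
  '.' = 0x2E → acc = 0x7F
  '0' = 0x30 → acc = 0x4F
  '8' = 0x38 → acc = 0x77
  '9' = 0x39 → acc = 0x4E
  ',' = 0x2C → acc = 0x62
  '4' = 0x34 → acc = 0x56
  '2' = 0x32 → acc = 0x64
  '3' = 0x33 → acc = 0x57
Checksum = 0x57.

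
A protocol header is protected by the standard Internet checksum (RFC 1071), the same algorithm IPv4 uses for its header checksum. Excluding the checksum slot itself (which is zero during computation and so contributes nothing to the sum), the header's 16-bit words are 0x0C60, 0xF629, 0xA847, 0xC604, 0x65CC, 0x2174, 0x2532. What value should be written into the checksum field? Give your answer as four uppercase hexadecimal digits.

E2B6

One's-complement addition (fold any carry out of bit 15 back into bit 0):
  0x0C60 + 0xF629 = 0x10289 → wrap carry → 0x028A
  0x028A + 0xA847 = 0x0AAD1
  0xAAD1 + 0xC604 = 0x170D5 → wrap carry → 0x70D6
  0x70D6 + 0x65CC = 0x0D6A2
  0xD6A2 + 0x2174 = 0x0F816
  0xF816 + 0x2532 = 0x11D48 → wrap carry → 0x1D49
One's-complement sum = 0x1D49.
Checksum = ~0x1D49 & 0xFFFF = 0xE2B6.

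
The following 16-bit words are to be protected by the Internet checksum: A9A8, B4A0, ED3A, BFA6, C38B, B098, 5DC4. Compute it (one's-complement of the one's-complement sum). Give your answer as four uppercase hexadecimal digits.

22EC

One's-complement addition (fold any carry out of bit 15 back into bit 0):
  0xA9A8 + 0xB4A0 = 0x15E48 → wrap carry → 0x5E49
  0x5E49 + 0xED3A = 0x14B83 → wrap carry → 0x4B84
  0x4B84 + 0xBFA6 = 0x10B2A → wrap carry → 0x0B2B
  0x0B2B + 0xC38B = 0x0CEB6
  0xCEB6 + 0xB098 = 0x17F4E → wrap carry → 0x7F4F
  0x7F4F + 0x5DC4 = 0x0DD13
One's-complement sum = 0xDD13.
Checksum = ~0xDD13 & 0xFFFF = 0x22EC.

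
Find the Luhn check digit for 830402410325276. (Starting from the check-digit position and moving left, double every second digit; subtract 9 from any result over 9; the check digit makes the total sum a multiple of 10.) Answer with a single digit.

Partial digits right→left: 6 7 2 5 2 3 0 1 4 2 0 4 0 3 8
Double every second digit counting from the check-digit position (so the 1st, 3rd, 5th, ... of the partial from the right).
  doubled (with −9 where >9): 3 4 4 0 8 0 0 7 → sum 26
  kept as-is: 7 5 3 1 2 4 3 → sum 25
Total = 26 + 25 = 51.
Check digit = (10 − (51 mod 10)) mod 10 = 9.

9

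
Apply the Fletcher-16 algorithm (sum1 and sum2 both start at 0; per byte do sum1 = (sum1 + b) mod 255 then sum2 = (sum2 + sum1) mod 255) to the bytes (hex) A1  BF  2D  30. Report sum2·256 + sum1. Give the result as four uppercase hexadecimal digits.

50BE

Running sums (mod 255):
  after byte 0 (A1): sum1=161, sum2=161
  after byte 1 (BF): sum1=97, sum2=3
  after byte 2 (2D): sum1=142, sum2=145
  after byte 3 (30): sum1=190, sum2=80
Checksum = sum2·256 + sum1 = 80·256 + 190 = 20670 = 0x50BE.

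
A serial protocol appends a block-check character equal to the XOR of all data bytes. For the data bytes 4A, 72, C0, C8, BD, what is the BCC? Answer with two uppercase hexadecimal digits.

XOR the bytes together:
  start with 0x4A
  0x4A ⊕ 0x72 = 0x38
  0x38 ⊕ 0xC0 = 0xF8
  0xF8 ⊕ 0xC8 = 0x30
  0x30 ⊕ 0xBD = 0x8D

8D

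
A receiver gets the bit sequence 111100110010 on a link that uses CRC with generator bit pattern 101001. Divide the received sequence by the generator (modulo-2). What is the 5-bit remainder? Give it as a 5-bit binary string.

Modulo-2 division of 111100110010 by 101001:
  pos 0: 111100 XOR 101001 = 010101
  pos 1: 101011 XOR 101001 = 000010
  pos 5: 101001 XOR 101001 = 000000
Remainder = 00000 (zero — the frame passes the CRC check).

00000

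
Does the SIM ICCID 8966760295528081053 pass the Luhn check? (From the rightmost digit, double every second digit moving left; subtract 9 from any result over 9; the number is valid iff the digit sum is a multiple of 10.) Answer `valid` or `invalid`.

invalid

From the right, keep odd positions and double even positions (subtract 9 from any doubled value over 9):
  doubled (positions 2,4,...): 1 2 0 4 1 4 3 3 9 → sum 27
  kept (positions 1,3,...): 3 0 8 8 5 9 0 7 6 8 → sum 54
Total = 81.
81 mod 10 = 1, so the number is invalid.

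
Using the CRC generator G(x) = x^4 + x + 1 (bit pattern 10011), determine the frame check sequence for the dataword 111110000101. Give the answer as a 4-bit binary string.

1011

Append 4 zeros: 1111100001010000. Divide by 10011 (XOR where the leading bit is 1):
  pos 0: 11111 XOR 10011 = 01100
  pos 1: 11000 XOR 10011 = 01011
  pos 2: 10110 XOR 10011 = 00101
  pos 4: 10100 XOR 10011 = 00111
  pos 6: 11110 XOR 10011 = 01101
  pos 7: 11011 XOR 10011 = 01000
  pos 8: 10000 XOR 10011 = 00011
  pos 11: 11000 XOR 10011 = 01011
Remainder (last 4 bits) = 1011. This is the CRC / FCS.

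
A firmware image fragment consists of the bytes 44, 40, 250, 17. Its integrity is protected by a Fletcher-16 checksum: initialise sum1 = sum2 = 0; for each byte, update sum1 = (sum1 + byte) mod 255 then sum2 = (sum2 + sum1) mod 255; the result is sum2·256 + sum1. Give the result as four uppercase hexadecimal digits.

3060

Running sums (mod 255):
  after byte 0 (44): sum1=44, sum2=44
  after byte 1 (40): sum1=84, sum2=128
  after byte 2 (250): sum1=79, sum2=207
  after byte 3 (17): sum1=96, sum2=48
Checksum = sum2·256 + sum1 = 48·256 + 96 = 12384 = 0x3060.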